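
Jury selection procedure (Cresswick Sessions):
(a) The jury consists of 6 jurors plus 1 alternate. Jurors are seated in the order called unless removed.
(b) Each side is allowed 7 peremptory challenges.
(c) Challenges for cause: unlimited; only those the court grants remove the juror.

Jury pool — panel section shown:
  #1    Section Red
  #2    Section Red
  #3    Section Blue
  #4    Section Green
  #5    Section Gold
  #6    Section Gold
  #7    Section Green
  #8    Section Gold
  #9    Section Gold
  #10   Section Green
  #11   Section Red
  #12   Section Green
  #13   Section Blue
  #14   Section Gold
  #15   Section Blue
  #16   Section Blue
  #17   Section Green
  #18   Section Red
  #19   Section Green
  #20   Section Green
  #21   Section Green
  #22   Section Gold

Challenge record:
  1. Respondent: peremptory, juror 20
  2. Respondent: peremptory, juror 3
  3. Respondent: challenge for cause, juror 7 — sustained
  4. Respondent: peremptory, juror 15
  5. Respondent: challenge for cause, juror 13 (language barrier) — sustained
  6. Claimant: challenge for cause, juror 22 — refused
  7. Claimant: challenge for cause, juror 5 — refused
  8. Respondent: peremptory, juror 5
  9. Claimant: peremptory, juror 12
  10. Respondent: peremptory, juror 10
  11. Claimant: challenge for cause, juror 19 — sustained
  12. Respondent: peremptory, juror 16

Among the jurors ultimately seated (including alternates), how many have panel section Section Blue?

Removed: #3, #5, #7, #10, #12, #13, #15, #16, #19, #20.
Seated (7 incl. alternates): #1, #2, #4, #6, #8, #9, #11.
None of those are in Section Blue → 0.

0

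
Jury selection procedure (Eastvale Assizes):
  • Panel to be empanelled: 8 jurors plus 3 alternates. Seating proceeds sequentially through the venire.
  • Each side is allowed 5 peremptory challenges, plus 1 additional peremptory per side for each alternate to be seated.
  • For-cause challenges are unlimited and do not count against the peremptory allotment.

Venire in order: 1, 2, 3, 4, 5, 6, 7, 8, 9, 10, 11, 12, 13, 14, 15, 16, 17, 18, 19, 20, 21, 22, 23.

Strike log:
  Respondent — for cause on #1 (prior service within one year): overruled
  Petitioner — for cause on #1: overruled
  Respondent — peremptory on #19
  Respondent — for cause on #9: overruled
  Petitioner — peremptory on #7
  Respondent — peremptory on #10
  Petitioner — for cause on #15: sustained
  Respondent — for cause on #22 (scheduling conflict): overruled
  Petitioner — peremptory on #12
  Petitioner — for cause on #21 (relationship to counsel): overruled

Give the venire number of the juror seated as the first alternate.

11

Removed: #7, #10, #12, #15, #19. (#1, #9, #21, #22 stay — for-cause denied.)
Seating in order: seats 1–8 → #1, #2, #3, #4, #5, #6, #8, #9; alternates → #11, #13, #14.
So alternate 1 is #11.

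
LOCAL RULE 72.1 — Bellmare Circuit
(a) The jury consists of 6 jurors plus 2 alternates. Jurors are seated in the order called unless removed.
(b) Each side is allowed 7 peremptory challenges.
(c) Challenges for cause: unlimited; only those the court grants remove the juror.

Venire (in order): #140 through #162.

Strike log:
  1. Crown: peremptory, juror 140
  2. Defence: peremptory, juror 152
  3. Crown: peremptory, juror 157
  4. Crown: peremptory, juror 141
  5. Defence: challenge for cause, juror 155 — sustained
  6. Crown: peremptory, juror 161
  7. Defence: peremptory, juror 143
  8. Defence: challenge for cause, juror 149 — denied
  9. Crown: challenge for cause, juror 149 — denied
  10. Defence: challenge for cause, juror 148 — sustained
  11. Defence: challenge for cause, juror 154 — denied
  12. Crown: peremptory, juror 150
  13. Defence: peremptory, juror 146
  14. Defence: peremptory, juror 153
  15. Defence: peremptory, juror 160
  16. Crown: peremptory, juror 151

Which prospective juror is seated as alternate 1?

Removed: #140, #141, #143, #146, #148, #150, #151, #152, #153, #155, #157, #160, #161. (#149, #154 stay — for-cause denied.)
Seating in order: seats 1–6 → #142, #144, #145, #147, #149, #154; alternates → #156, #158.
So alternate 1 is #156.

156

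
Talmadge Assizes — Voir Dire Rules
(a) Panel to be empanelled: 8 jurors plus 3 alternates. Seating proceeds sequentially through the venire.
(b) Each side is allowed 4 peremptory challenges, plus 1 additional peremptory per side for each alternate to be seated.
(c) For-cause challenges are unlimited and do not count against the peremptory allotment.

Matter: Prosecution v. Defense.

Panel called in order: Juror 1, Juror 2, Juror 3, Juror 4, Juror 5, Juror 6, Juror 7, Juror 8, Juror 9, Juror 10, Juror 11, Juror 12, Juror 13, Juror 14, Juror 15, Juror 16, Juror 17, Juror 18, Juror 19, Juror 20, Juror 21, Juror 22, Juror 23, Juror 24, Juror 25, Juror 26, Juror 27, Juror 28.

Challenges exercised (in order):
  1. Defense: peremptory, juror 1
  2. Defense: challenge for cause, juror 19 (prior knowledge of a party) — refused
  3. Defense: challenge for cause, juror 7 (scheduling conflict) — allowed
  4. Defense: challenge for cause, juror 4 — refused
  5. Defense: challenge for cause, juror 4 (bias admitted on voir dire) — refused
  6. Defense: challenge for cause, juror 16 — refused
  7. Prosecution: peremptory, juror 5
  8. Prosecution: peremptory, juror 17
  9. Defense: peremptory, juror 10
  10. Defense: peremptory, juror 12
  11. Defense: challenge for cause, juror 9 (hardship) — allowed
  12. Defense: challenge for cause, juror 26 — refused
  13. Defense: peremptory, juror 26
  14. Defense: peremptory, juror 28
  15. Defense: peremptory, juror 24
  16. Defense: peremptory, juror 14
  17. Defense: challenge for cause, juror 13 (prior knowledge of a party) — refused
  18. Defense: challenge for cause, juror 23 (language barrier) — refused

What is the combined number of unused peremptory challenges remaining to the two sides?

Prosecution allotment: 4 base + 1 × 3 alternates = 7. Defense allotment: 4 base + 1 × 3 alternates = 7.
Prosecution peremptories used: #5, #17 — 2.
Defense peremptories used: #1, #10, #12, #26, #28, #24, #14 — 7 (for-cause on #19, #7, #4, #4, #16, #9, #26, #13, #23 don't count).
Remaining: (7 − 2) + (7 − 7) = 5.

5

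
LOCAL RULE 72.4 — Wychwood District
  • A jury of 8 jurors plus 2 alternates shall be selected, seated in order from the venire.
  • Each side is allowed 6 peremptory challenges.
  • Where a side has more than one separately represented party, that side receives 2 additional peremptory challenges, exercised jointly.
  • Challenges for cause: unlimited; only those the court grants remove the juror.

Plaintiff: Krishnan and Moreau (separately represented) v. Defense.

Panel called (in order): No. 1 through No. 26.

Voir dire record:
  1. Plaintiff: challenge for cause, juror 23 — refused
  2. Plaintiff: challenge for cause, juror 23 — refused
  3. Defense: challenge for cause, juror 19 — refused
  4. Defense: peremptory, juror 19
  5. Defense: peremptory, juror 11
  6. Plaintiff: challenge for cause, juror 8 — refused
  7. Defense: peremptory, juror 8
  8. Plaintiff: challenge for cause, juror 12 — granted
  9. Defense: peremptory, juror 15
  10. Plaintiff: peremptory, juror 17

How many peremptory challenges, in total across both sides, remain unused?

9

Plaintiff allotment: 6 base + 2 multi-party = 8. Defense allotment: 6.
Plaintiff peremptories used: #17 — 1 (for-cause on #23, #23, #8, #12 don't count).
Defense peremptories used: #19, #11, #8, #15 — 4 (the for-cause on #19 doesn't count).
Remaining: (8 − 1) + (6 − 4) = 9.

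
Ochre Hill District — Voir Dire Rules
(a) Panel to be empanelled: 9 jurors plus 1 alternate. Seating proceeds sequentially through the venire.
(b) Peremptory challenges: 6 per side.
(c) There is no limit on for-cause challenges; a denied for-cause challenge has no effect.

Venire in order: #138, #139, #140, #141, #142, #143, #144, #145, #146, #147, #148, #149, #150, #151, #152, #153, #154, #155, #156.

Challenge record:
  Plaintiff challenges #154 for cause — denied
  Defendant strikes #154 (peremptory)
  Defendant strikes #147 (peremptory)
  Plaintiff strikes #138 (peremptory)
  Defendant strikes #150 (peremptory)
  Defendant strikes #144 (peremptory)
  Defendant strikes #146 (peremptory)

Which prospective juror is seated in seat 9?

151

Removed: #138, #144, #146, #147, #150, #154.
Filling seats in venire order through position 9: #139, #140, #141, #142, #143, #145, #148, #149, #151.
So seat 9 is #151.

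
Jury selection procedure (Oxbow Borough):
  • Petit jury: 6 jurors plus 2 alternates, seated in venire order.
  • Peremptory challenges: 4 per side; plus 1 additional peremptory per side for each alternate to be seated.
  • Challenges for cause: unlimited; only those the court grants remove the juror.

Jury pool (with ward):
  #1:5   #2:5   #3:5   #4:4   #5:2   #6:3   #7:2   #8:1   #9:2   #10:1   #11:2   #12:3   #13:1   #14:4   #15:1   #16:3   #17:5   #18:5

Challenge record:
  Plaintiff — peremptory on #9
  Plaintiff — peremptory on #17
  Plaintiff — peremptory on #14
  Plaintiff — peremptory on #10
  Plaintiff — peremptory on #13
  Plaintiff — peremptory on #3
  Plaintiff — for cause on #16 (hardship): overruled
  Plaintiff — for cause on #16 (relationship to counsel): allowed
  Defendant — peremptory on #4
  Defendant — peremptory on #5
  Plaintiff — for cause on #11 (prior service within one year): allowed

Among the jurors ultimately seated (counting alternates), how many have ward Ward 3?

2

Removed: #3, #4, #5, #9, #10, #11, #13, #14, #16, #17.
Seated (8 incl. alternates): #1, #2, #6, #7, #8, #12, #15, #18.
Of those, in Ward 3: #6, #12 → 2.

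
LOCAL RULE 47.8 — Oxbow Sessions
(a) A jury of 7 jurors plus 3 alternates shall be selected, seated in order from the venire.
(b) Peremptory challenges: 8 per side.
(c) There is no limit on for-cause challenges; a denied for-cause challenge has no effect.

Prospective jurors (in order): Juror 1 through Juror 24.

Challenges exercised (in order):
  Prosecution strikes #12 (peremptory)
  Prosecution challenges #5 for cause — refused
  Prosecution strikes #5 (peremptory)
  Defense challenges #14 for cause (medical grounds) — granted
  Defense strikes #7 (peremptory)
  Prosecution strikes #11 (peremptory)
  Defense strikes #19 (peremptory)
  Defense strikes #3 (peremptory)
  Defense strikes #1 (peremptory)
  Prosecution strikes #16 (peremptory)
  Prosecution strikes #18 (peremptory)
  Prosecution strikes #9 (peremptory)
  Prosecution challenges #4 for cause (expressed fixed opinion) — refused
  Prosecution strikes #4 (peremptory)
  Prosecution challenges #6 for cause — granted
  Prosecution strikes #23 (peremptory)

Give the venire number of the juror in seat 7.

Removed: #1, #3, #4, #5, #6, #7, #9, #11, #12, #14, #16, #18, #19, #23.
Seating in order: seats 1–7 → #2, #8, #10, #13, #15, #17, #20; alternates → #21, #22, #24.
So seat 7 is #20.

20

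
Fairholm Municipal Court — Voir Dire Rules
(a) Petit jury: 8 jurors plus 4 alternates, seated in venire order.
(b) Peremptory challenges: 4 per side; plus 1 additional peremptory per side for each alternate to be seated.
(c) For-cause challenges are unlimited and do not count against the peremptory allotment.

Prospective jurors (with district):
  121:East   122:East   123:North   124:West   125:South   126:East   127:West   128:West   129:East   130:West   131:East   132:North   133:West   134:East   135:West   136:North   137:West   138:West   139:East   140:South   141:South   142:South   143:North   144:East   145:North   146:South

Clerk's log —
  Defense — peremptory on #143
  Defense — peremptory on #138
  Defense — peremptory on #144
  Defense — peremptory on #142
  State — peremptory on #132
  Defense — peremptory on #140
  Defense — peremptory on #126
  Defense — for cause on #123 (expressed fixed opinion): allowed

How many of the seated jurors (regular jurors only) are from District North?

Removed: #123, #126, #132, #138, #140, #142, #143, #144.
Seated jurors 1–8: #121, #122, #124, #125, #127, #128, #129, #130 (alternates #131, #133, #134, #135 not counted).
None of those are in District North → 0.

0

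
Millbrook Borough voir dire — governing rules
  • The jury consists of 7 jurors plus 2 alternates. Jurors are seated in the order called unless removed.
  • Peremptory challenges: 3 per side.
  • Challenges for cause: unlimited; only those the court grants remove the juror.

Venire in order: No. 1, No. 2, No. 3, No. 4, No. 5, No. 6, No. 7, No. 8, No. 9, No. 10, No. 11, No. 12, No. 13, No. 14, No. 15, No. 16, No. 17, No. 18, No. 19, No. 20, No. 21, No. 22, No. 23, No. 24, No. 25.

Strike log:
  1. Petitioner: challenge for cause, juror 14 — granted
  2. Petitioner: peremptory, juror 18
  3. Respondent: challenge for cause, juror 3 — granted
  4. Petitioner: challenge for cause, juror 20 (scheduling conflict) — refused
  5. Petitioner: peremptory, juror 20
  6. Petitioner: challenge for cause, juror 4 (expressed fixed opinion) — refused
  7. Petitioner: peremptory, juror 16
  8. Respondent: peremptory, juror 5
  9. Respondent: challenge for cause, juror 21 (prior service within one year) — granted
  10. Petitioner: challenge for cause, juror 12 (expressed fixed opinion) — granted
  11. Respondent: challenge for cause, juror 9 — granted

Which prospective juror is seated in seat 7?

Removed: #3, #5, #9, #12, #14, #16, #18, #20, #21. (#4 stays — for-cause denied.)
Seating in order: seats 1–7 → #1, #2, #4, #6, #7, #8, #10; alternates → #11, #13.
So seat 7 is #10.

10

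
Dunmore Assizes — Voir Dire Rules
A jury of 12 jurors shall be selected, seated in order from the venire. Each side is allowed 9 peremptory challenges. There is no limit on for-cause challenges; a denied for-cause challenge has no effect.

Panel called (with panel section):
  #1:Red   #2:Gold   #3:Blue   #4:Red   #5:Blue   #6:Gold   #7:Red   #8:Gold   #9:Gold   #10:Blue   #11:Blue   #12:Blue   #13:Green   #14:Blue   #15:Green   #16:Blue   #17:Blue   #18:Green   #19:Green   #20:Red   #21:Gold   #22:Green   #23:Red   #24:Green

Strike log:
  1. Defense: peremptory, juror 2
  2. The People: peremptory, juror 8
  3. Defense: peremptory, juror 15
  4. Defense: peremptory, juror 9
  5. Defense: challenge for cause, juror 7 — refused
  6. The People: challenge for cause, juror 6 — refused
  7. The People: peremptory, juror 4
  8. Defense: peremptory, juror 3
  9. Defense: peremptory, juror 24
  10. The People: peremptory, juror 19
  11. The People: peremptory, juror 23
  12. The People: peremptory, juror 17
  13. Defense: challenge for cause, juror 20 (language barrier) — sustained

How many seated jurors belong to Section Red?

Removed: #2, #3, #4, #8, #9, #15, #17, #19, #20, #23, #24.
Seated jurors 1–12: #1, #5, #6, #7, #10, #11, #12, #13, #14, #16, #18, #21.
Of those, in Section Red: #1, #7 → 2.

2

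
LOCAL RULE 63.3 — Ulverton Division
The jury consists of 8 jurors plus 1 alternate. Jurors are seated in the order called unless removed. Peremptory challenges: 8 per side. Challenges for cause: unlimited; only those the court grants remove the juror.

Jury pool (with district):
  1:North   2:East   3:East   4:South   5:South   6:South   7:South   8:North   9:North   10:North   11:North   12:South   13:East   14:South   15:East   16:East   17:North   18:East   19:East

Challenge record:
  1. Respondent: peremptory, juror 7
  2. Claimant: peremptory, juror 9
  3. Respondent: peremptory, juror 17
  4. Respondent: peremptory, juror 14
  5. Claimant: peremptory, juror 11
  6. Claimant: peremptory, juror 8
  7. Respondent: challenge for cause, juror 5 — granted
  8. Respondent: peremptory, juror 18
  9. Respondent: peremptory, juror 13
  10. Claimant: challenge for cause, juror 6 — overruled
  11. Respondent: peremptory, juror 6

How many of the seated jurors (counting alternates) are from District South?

Removed: #5, #6, #7, #8, #9, #11, #13, #14, #17, #18.
Seated (9 incl. alternates): #1, #2, #3, #4, #10, #12, #15, #16, #19.
Of those, in District South: #4, #12 → 2.

2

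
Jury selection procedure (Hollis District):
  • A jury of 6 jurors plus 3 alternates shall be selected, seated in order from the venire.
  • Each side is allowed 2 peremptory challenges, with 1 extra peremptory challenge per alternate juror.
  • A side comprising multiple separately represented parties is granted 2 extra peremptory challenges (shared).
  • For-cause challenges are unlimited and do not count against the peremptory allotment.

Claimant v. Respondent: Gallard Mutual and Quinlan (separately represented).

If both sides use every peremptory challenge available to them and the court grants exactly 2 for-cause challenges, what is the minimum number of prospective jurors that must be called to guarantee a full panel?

Seats to fill: 6 + 3 alternates = 9.
Peremptories — Claimant: 2 + 1×3 = 5; Respondent: 2 + 1×3 + 2 = 7; total 12.
For-cause removals: 2.
Minimum venire: 9 + 12 + 2 = 23.

23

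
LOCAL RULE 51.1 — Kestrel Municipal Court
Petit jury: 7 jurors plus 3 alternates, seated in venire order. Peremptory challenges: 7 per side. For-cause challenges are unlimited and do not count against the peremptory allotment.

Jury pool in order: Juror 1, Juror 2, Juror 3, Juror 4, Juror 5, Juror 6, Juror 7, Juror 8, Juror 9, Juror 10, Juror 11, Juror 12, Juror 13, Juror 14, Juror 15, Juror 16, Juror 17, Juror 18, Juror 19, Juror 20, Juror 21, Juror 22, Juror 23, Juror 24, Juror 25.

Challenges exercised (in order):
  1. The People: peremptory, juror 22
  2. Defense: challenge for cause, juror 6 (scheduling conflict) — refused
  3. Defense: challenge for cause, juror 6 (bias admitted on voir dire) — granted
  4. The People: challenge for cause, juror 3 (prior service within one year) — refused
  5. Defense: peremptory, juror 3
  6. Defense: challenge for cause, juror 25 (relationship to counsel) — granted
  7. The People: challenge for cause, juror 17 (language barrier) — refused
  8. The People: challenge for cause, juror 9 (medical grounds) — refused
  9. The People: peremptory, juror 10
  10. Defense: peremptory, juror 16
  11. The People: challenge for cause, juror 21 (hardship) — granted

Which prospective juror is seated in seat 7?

Removed: #3, #6, #10, #16, #21, #22, #25. (#9, #17 stay — for-cause denied.)
Filling seats in venire order through position 7: #1, #2, #4, #5, #7, #8, #9.
So seat 7 is #9.

9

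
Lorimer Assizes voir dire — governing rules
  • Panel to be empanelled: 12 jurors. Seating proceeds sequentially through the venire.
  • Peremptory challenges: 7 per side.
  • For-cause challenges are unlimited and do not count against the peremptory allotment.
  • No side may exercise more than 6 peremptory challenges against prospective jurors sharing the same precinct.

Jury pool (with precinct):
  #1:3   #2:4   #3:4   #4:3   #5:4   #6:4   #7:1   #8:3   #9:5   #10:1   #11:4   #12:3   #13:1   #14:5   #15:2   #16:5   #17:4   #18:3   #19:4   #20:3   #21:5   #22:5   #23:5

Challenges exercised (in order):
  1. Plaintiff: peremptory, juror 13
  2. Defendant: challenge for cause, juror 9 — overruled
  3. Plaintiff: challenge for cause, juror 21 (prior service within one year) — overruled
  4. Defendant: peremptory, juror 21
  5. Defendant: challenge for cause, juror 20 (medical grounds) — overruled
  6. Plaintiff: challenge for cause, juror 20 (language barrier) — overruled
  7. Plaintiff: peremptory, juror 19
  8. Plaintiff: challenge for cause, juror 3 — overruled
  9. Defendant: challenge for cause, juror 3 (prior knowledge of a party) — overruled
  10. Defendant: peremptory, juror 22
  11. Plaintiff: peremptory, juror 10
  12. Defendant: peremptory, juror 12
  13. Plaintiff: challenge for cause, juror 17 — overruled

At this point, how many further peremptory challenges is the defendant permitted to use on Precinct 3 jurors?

4

Defendant peremptories so far: #21, #22, #12 — 3 of 7 used, 4 left overall.
Against Precinct 3: #12 — 1 used; per-precinct cap 6 leaves 5.
Binding limit: min(4, 5) = 4.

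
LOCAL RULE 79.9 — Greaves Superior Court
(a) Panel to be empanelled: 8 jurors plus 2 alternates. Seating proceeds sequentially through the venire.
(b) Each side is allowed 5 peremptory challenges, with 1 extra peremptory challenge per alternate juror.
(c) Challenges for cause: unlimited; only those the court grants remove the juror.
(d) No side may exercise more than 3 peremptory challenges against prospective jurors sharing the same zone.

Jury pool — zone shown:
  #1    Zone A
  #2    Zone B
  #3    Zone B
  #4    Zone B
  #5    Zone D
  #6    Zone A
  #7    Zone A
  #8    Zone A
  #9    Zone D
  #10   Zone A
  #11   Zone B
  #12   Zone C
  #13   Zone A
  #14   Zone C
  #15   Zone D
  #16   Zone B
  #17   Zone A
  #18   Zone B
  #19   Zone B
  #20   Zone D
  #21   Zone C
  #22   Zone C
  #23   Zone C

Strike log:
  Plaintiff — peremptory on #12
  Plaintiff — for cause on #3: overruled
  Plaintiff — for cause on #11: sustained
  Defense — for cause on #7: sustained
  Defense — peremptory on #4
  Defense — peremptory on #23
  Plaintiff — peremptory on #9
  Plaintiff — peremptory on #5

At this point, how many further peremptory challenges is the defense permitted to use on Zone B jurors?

2

Defense peremptories so far: #4, #23 — 2 of 7 used, 5 left overall.
Against Zone B: #4 — 1 used; per-zone cap 3 leaves 2.
Binding limit: min(5, 2) = 2.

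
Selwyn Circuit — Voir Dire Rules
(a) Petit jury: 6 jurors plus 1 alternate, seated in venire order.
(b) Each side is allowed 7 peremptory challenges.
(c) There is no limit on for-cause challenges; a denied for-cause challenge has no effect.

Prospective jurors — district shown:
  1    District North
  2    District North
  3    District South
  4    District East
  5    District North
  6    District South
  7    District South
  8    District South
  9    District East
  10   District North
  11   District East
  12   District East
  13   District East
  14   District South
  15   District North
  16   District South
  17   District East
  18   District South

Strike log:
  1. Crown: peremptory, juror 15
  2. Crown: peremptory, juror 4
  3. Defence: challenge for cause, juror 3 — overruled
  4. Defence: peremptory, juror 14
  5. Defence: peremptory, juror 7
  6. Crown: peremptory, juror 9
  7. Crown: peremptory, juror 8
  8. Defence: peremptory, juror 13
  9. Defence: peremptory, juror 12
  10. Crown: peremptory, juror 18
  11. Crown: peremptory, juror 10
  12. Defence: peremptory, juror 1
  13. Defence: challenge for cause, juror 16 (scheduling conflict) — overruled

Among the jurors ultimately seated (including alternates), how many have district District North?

Removed: #1, #4, #7, #8, #9, #10, #12, #13, #14, #15, #18.
Seated (7 incl. alternates): #2, #3, #5, #6, #11, #16, #17.
Of those, in District North: #2, #5 → 2.

2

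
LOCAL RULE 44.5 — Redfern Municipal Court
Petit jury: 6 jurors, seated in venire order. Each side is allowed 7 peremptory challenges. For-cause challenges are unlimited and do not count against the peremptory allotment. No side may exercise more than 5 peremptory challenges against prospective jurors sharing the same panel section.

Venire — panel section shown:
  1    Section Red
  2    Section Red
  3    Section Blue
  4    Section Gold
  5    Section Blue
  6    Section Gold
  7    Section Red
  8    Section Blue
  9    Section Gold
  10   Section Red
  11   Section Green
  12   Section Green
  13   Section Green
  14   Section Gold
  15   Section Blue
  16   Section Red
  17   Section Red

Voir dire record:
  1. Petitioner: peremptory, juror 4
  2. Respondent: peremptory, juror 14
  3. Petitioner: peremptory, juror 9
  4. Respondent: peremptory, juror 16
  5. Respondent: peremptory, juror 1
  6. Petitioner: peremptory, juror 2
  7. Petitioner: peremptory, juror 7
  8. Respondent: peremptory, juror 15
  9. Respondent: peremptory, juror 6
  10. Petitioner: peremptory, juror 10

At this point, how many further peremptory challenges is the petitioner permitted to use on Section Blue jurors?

2

Petitioner peremptories so far: #4, #9, #2, #7, #10 — 5 of 7 used, 2 left overall.
Against Section Blue: none yet — per-section cap 5 leaves 5.
Binding limit: min(2, 5) = 2.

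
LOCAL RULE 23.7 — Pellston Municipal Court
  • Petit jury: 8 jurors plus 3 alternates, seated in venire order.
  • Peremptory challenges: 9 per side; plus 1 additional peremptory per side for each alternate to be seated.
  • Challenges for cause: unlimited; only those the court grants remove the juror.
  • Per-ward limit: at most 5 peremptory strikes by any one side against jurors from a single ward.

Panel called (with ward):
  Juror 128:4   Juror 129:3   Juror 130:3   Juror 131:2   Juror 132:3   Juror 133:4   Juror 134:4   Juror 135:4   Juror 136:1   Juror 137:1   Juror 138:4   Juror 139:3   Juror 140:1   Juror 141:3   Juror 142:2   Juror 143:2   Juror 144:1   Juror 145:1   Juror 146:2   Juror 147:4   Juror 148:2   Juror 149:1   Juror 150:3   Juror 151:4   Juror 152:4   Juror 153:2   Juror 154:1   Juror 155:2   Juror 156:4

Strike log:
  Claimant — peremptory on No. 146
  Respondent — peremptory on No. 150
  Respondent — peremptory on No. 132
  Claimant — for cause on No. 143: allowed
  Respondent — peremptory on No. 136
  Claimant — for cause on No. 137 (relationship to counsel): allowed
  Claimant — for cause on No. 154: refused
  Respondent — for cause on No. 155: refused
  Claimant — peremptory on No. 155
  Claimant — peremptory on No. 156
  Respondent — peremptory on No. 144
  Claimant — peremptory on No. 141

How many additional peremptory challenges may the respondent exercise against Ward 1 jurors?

3

Respondent peremptories so far: #150, #132, #136, #144 — 4 of 12 used, 8 left overall.
Against Ward 1: #136, #144 — 2 used; per-ward cap 5 leaves 3.
Binding limit: min(8, 3) = 3.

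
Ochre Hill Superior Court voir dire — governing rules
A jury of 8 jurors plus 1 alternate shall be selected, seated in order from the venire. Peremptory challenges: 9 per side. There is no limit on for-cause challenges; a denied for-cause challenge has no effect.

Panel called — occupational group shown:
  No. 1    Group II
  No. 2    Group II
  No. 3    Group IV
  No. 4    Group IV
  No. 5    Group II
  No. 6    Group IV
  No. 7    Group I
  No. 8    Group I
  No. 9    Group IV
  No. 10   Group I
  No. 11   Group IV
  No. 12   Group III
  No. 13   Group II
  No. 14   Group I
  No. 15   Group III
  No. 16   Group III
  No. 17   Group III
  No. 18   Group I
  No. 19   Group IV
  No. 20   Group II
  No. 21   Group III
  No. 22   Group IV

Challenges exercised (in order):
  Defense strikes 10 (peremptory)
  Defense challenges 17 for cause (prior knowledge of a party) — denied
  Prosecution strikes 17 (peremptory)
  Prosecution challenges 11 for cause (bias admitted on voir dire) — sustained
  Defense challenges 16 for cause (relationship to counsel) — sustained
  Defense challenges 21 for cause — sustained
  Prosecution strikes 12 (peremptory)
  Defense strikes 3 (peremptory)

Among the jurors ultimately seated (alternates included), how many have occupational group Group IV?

Removed: #3, #10, #11, #12, #16, #17, #21.
Seated (9 incl. alternates): #1, #2, #4, #5, #6, #7, #8, #9, #13.
Of those, in Group IV: #4, #6, #9 → 3.

3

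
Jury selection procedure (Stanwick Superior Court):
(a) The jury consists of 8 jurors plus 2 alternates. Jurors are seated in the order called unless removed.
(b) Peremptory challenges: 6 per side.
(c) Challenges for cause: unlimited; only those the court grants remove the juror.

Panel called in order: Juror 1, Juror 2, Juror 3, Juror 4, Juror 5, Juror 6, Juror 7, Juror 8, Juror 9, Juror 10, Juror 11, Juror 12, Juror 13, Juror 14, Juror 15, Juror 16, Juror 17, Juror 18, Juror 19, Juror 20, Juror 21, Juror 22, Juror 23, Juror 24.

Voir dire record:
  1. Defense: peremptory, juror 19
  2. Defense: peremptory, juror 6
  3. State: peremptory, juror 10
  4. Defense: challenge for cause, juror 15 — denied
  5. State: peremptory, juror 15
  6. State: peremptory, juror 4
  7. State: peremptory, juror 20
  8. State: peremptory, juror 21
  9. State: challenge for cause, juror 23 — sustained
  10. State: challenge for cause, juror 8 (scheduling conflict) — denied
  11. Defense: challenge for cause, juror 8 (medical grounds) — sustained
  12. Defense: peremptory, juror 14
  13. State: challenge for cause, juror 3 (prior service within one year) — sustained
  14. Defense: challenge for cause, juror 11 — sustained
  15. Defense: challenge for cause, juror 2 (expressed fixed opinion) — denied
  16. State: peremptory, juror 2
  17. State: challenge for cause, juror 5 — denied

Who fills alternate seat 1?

Removed: #2, #3, #4, #6, #8, #10, #11, #14, #15, #19, #20, #21, #23. (#5 stays — for-cause denied.)
Seating in order: seats 1–8 → #1, #5, #7, #9, #12, #13, #16, #17; alternates → #18, #22.
So alternate 1 is #18.

18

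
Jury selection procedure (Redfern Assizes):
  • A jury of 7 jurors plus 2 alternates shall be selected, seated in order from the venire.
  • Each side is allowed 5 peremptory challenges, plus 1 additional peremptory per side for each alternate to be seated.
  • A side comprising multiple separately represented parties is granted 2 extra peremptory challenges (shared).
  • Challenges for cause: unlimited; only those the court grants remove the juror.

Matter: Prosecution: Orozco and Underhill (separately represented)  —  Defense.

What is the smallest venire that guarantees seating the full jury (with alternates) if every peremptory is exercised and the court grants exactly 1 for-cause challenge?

26

Seats to fill: 7 + 2 alternates = 9.
Peremptories — Prosecution: 5 + 1×2 + 2 = 9; Defense: 5 + 1×2 = 7; total 16.
For-cause removals: 1.
Minimum venire: 9 + 16 + 1 = 26.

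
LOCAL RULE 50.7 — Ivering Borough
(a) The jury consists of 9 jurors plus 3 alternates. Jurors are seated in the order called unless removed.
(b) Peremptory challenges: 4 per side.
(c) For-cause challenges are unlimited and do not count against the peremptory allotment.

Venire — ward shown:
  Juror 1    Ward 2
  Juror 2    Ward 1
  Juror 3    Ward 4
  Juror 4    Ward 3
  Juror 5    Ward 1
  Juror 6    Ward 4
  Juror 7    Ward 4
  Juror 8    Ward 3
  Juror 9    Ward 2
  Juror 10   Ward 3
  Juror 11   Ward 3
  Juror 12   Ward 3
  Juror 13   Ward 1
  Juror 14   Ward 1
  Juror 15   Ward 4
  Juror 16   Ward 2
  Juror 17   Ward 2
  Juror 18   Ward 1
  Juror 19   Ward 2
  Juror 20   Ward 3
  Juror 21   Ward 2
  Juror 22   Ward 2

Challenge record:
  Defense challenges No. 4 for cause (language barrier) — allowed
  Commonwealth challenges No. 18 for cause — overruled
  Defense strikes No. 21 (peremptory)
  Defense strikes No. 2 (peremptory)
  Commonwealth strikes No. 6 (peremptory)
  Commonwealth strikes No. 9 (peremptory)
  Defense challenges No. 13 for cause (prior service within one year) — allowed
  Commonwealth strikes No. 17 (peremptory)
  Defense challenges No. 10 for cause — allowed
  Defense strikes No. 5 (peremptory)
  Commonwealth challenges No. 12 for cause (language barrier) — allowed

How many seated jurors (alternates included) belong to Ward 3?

Removed: #2, #4, #5, #6, #9, #10, #12, #13, #17, #21.
Seated (12 incl. alternates): #1, #3, #7, #8, #11, #14, #15, #16, #18, #19, #20, #22.
Of those, in Ward 3: #8, #11, #20 → 3.

3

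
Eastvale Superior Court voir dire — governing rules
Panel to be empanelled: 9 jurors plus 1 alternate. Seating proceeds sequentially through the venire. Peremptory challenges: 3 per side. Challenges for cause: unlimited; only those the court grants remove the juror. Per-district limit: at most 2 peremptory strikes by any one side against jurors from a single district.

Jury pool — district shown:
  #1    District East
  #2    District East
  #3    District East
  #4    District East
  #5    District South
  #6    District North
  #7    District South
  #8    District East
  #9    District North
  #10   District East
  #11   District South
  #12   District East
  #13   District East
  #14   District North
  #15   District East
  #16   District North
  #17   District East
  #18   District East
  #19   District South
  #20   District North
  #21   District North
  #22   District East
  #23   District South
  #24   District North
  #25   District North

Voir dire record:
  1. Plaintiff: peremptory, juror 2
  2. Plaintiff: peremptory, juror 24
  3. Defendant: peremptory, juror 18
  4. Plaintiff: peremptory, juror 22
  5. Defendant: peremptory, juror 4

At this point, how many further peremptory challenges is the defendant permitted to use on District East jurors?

0

Defendant peremptories so far: #18, #4 — 2 of 3 used, 1 left overall.
Against District East: #18, #4 — 2 used; per-district cap 2 leaves 0.
Binding limit: min(1, 0) = 0.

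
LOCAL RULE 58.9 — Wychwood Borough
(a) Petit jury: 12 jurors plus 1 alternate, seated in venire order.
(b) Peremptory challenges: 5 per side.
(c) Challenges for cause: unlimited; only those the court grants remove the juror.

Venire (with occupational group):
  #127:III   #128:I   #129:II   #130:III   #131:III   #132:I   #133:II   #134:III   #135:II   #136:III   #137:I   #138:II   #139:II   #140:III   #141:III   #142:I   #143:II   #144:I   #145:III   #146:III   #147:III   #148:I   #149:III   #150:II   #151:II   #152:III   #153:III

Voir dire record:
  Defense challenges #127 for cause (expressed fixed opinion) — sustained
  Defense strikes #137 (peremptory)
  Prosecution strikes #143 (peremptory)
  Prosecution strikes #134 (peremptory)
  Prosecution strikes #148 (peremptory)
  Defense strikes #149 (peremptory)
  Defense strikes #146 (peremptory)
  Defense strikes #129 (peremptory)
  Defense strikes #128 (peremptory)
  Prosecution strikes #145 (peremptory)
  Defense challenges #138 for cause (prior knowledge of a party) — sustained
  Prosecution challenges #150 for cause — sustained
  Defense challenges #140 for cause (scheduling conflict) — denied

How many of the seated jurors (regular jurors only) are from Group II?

3

Removed: #127, #128, #129, #134, #137, #138, #143, #145, #146, #148, #149, #150.
Seated jurors 1–12: #130, #131, #132, #133, #135, #136, #139, #140, #141, #142, #144, #147 (alternates #151 not counted).
Of those, in Group II: #133, #135, #139 → 3.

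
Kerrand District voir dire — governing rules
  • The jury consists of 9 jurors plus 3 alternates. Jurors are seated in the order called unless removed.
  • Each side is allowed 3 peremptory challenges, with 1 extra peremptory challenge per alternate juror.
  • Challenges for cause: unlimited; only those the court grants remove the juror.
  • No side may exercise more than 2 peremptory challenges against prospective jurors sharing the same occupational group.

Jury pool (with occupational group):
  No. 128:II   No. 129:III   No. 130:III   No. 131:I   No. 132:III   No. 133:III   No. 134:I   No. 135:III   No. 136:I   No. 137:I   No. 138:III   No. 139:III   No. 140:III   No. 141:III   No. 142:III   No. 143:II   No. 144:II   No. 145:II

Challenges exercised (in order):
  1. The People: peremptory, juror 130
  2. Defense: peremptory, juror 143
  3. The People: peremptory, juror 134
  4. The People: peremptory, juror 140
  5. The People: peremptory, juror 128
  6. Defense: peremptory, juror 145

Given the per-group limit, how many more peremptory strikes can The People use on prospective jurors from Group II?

The People peremptories so far: #130, #134, #140, #128 — 4 of 6 used, 2 left overall.
Against Group II: #128 — 1 used; per-group cap 2 leaves 1.
Binding limit: min(2, 1) = 1.

1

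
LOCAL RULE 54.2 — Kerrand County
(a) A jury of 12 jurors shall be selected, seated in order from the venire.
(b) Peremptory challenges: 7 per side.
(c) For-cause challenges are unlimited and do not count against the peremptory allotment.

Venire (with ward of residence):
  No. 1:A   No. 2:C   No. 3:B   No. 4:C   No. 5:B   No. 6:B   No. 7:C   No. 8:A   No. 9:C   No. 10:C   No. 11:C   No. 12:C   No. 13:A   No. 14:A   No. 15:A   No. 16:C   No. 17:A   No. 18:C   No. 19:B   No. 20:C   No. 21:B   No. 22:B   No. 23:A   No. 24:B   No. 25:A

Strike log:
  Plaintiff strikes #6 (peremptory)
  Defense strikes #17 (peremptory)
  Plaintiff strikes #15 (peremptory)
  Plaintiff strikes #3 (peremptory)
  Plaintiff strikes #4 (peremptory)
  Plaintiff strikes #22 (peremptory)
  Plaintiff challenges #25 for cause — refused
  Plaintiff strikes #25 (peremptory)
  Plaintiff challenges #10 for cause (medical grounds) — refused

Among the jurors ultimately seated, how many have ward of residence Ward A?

4

Removed: #3, #4, #6, #15, #17, #22, #25.
Seated jurors 1–12: #1, #2, #5, #7, #8, #9, #10, #11, #12, #13, #14, #16.
Of those, in Ward A: #1, #8, #13, #14 → 4.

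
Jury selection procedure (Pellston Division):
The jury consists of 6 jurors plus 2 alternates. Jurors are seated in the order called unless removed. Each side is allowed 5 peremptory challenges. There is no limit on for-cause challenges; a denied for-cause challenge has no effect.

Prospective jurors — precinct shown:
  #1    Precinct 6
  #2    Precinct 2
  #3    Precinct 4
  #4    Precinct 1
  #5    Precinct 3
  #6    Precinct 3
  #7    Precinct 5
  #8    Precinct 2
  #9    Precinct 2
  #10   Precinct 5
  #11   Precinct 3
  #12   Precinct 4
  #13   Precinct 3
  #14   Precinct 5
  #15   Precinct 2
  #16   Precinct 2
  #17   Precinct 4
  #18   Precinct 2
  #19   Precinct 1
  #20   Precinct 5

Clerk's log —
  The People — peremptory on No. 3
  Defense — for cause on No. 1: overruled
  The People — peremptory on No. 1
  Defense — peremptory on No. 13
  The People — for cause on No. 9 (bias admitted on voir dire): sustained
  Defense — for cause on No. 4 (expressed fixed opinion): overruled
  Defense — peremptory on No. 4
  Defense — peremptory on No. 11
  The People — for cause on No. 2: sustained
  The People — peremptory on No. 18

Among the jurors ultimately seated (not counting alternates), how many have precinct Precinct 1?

0

Removed: #1, #2, #3, #4, #9, #11, #13, #18.
Seated jurors 1–6: #5, #6, #7, #8, #10, #12 (alternates #14, #15 not counted).
None of those are in Precinct 1 → 0.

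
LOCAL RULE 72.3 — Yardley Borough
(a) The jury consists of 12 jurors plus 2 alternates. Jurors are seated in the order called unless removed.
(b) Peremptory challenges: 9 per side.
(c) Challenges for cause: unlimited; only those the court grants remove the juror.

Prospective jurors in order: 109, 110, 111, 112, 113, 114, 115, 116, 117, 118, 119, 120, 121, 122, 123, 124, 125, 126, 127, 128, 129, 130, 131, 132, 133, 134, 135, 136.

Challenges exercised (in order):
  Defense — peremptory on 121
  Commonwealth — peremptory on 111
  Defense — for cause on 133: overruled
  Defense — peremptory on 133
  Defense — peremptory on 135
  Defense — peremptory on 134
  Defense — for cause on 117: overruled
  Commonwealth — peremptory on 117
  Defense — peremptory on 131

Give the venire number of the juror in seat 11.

Removed: #111, #117, #121, #131, #133, #134, #135.
Filling seats in venire order through position 11: #109, #110, #112, #113, #114, #115, #116, #118, #119, #120, #122.
So seat 11 is #122.

122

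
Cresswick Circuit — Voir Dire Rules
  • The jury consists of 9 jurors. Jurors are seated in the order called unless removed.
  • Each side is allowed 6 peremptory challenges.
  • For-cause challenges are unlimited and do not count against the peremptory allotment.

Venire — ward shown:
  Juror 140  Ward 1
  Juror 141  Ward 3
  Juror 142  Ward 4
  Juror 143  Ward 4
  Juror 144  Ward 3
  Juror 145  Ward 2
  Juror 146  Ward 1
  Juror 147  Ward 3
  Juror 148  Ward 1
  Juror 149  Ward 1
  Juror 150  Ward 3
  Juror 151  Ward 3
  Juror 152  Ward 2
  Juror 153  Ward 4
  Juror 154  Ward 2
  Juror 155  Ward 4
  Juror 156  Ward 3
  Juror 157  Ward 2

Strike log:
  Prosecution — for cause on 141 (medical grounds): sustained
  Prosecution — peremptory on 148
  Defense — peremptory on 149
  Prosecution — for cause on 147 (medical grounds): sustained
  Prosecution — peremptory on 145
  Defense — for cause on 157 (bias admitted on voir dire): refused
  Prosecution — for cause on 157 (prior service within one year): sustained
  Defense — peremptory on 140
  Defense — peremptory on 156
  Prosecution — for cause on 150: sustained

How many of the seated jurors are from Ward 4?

4

Removed: #140, #141, #145, #147, #148, #149, #150, #156, #157.
Seated jurors 1–9: #142, #143, #144, #146, #151, #152, #153, #154, #155.
Of those, in Ward 4: #142, #143, #153, #155 → 4.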